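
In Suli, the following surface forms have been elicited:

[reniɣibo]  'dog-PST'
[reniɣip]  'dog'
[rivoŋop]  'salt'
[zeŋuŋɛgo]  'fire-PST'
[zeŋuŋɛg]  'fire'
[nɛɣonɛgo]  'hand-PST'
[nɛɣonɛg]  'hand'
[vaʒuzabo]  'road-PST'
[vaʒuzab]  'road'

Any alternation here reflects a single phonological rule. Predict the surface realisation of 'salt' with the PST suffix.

[rivoŋobo]

In [reniɣibo] and [reniɣip] the final segment of 'dog' alternates: [b] ~ [p].
The stem 'road' ([vaʒuzabo], [vaʒuzab]) shows [b] unchanged in both environments, so [b] cannot be basic with [p] derived in isolation.
Therefore /p/ is basic and [b] is derived by intervocalic voicing (voiceless stops become voiced between vowels).
The one attested form of 'salt', [rivoŋop], shows underlying /rivoŋop/. Applying the same rule between vowels gives [rivoŋobo].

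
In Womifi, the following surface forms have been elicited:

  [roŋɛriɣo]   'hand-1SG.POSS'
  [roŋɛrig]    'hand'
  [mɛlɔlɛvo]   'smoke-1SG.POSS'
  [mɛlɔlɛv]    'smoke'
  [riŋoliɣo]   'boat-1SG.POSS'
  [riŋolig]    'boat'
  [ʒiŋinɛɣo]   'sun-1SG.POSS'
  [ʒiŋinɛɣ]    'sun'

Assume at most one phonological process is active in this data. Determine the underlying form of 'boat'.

The root 'boat' surfaces as [riŋoliɣo] and [riŋolig], with a stem-final [ɣ] ~ [g] alternation.
But 'sun' keeps [ɣ] in both environments ([ʒiŋinɛɣo], [ʒiŋinɛɣ]), so there is no rule changing /ɣ/ to [g] in isolation.
Therefore /g/ is basic and [ɣ] is derived by intervocalic spirantization (voiced stops become fricatives between vowels).
So 'boat' = /riŋolig/.

/riŋolig/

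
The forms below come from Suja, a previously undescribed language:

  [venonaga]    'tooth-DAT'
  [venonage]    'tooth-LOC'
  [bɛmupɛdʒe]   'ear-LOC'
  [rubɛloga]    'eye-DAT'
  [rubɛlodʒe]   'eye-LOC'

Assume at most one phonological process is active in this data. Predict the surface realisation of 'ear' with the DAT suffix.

[bɛmupɛga]

'eye' shows [g] ~ [dʒ] at the end of the stem ([rubɛloga] vs [rubɛlodʒe]).
Compare 'tooth', with invariant [g] in [venonaga] and [venonage]: an analysis with underlying /g/ and a rule producing [dʒ] before the LOC suffix would wrongly predict alternation here too.
So /dʒ/ is underlying, and a rule of depalatalization — palato-alveolar /dʒ/ becomes [g] when no front vowel follows — gives [g].
From [bɛmupɛdʒe] the stem 'ear' is /bɛmupɛdʒ/; when no front vowel follows this yields [bɛmupɛga].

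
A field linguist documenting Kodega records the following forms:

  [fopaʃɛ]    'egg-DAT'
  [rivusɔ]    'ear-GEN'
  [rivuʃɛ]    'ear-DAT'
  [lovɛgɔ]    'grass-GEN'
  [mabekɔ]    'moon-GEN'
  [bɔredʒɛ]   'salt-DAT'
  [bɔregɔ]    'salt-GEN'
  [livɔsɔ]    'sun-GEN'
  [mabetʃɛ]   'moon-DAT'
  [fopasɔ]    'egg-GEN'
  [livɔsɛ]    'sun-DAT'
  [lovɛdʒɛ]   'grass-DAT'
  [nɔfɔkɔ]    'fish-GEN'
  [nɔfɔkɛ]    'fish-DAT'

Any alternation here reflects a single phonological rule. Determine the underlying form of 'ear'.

/rivuʃ/

In [rivusɔ] and [rivuʃɛ] the final segment of 'ear' alternates: [s] ~ [ʃ].
If /s/ were underlying and a rule turned it into [ʃ] before the DAT suffix, 'sun' would also alternate; but it has [s] in both [livɔsɔ] and [livɔsɛ].
The alternation reflects depalatalization: palato-alveolar /tʃ/, /dʒ/ and /ʃ/ become [k], [g] and [s] when no front vowel follows. /ʃ/ is underlying.
The underlying form of 'ear' is therefore /rivuʃ/.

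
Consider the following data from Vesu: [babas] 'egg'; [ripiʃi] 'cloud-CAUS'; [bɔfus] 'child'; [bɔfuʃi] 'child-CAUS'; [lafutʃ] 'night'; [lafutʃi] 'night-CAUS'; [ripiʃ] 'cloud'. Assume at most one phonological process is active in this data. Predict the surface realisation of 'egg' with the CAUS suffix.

The stem for 'child' ends in [s] in [bɔfus] but [ʃ] in [bɔfuʃi].
The stem 'cloud' ([ripiʃ], [ripiʃi]) shows [ʃ] unchanged in both environments, so [ʃ] cannot be basic with [s] derived in isolation.
Therefore /s/ is basic and [ʃ] is derived by palatalization before a front vowel (/s/ becomes palato-alveolar [ʃ] before a front vowel).
The one attested form of 'egg', [babas], shows underlying /babas/. Applying the same rule before a front vowel gives [babaʃi].

[babaʃi]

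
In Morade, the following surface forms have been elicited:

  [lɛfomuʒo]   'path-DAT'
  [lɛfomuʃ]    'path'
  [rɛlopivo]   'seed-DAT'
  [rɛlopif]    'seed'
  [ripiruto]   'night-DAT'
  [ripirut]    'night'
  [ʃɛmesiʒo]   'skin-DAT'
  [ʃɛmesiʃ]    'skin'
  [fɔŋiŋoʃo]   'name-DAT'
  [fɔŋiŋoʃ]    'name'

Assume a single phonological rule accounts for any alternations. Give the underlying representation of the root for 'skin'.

In [ʃɛmesiʒo] and [ʃɛmesiʃ] the final segment of 'skin' alternates: [ʒ] ~ [ʃ].
If /ʃ/ were underlying and a rule turned it into [ʒ] before the DAT suffix, 'name' would also alternate; but it has [ʃ] in both [fɔŋiŋoʃo] and [fɔŋiŋoʃ].
So /ʒ/ is underlying, and a rule of word-final obstruent devoicing — voiced obstruents become voiceless word-finally — gives [ʃ].

/ʃɛmesiʒ/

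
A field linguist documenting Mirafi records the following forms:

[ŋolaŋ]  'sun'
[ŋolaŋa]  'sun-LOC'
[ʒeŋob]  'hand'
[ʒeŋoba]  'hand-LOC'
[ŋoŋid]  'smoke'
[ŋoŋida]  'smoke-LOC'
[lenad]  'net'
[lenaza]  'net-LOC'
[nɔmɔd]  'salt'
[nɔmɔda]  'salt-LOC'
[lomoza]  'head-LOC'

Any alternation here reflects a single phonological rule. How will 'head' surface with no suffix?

The root 'net' surfaces as [lenad] and [lenaza], with a stem-final [d] ~ [z] alternation.
But 'salt' keeps [d] in both environments ([nɔmɔd], [nɔmɔda]), so there is no rule changing /d/ to [z] before the LOC suffix.
So /z/ is underlying, and a rule of word-final hardening — voiced fricatives become stops word-finally — gives [d].
From [lomoza] the stem 'head' is /lomoz/; word-finally this yields [lomod].

[lomod]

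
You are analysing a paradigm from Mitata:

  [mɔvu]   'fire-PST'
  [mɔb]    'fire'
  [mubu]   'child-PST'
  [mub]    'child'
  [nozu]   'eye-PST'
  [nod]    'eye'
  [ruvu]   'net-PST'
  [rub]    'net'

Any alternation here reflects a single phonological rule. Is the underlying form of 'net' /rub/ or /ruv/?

/ruv/

In [ruvu] and [rub] the final segment of 'net' alternates: [v] ~ [b].
Compare 'child', with invariant [b] in [mubu] and [mub]: an analysis with underlying /b/ and a rule producing [v] before the PST suffix would wrongly predict alternation here too.
The alternation reflects word-final hardening: voiced fricatives become stops word-finally. /v/ is underlying.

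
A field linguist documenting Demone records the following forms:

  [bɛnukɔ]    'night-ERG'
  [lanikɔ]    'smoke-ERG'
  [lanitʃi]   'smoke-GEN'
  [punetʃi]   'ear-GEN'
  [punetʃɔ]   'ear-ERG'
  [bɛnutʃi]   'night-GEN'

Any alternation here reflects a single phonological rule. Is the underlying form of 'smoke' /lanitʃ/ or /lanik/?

In [lanikɔ] and [lanitʃi] the final segment of 'smoke' alternates: [k] ~ [tʃ].
But 'ear' keeps [tʃ] in both environments ([punetʃɔ], [punetʃi]), so there is no rule changing /tʃ/ to [k] before the ERG suffix.
The alternation reflects palatalization before a front vowel: /k/ becomes palato-alveolar [tʃ] before a front vowel. /k/ is underlying.

/lanik/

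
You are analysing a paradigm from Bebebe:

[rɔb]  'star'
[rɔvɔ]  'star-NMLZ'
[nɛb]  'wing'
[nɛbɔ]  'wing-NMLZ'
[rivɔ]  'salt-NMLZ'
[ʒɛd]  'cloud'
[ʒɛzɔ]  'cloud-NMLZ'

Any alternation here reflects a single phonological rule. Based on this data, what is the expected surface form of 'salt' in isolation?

[rib]

In [rɔb] and [rɔvɔ] the final segment of 'star' alternates: [b] ~ [v].
The stem 'wing' ([nɛb], [nɛbɔ]) shows [b] unchanged in both environments, so [b] cannot be basic with [v] derived before the NMLZ suffix.
The underlying segment must be /v/; voiced fricatives become stops word-finally, yielding [b] there.
From [rivɔ] the stem 'salt' is /riv/; word-finally this yields [rib].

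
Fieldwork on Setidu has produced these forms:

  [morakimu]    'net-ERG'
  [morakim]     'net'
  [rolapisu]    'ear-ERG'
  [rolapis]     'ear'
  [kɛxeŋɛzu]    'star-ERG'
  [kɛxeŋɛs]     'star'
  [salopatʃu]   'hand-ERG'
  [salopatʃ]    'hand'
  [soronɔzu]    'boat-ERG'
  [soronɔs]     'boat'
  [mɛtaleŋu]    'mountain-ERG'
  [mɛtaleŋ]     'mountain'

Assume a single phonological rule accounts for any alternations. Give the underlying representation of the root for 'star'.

/kɛxeŋɛz/

In [kɛxeŋɛzu] and [kɛxeŋɛs] the final segment of 'star' alternates: [z] ~ [s].
The stem 'ear' ([rolapisu], [rolapis]) shows [s] unchanged in both environments, so [s] cannot be basic with [z] derived before the ERG suffix.
Therefore /z/ is basic and [s] is derived by word-final obstruent devoicing (voiced obstruents become voiceless word-finally).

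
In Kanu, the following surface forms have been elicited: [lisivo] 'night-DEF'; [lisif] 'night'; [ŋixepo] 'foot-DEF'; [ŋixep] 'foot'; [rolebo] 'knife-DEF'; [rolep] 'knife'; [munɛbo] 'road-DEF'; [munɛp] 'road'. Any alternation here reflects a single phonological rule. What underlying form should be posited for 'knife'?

'knife' shows [b] ~ [p] at the end of the stem ([rolebo] vs [rolep]).
Compare 'foot', with invariant [p] in [ŋixepo] and [ŋixep]: an analysis with underlying /p/ and a rule producing [b] before the DEF suffix would wrongly predict alternation here too.
The underlying segment must be /b/; voiced obstruents become voiceless word-finally, yielding [p] there.

/roleb/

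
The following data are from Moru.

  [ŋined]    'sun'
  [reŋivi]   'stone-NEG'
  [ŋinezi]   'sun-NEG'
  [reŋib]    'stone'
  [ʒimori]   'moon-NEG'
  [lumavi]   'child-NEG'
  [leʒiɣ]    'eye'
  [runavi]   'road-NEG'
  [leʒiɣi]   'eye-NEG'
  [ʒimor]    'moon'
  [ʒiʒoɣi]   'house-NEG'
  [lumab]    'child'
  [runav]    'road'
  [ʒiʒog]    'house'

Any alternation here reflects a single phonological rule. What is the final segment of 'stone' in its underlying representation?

/b/

The root 'stone' surfaces as [reŋivi] and [reŋib], with a stem-final [v] ~ [b] alternation.
If /v/ were underlying and a rule turned it into [b] in isolation, 'road' would also alternate; but it has [v] in both [runavi] and [runav].
So /b/ is underlying, and a rule of intervocalic spirantization — voiced stops become fricatives between vowels — gives [v].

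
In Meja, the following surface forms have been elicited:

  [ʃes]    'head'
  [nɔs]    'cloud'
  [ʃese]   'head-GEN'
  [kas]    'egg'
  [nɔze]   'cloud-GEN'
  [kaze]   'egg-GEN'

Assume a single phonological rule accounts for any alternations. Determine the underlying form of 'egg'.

In [kaze] and [kas] the final segment of 'egg' alternates: [z] ~ [s].
But 'head' keeps [s] in both environments ([ʃese], [ʃes]), so there is no rule changing /s/ to [z] before the GEN suffix.
The underlying segment must be /z/; voiced obstruents become voiceless word-finally, yielding [s] there.
So 'egg' = /kaz/.

/kaz/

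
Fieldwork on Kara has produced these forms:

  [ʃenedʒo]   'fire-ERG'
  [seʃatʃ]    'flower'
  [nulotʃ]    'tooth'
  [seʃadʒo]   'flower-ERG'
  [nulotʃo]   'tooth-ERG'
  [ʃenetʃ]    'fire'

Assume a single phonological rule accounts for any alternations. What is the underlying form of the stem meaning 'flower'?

'flower' shows [dʒ] ~ [tʃ] at the end of the stem ([seʃadʒo] vs [seʃatʃ]).
The stem 'tooth' ([nulotʃo], [nulotʃ]) shows [tʃ] unchanged in both environments, so [tʃ] cannot be basic with [dʒ] derived before the ERG suffix.
So /dʒ/ is underlying, and a rule of word-final obstruent devoicing — voiced obstruents become voiceless word-finally — gives [tʃ].
The underlying form of 'flower' is therefore /seʃadʒ/.

/seʃadʒ/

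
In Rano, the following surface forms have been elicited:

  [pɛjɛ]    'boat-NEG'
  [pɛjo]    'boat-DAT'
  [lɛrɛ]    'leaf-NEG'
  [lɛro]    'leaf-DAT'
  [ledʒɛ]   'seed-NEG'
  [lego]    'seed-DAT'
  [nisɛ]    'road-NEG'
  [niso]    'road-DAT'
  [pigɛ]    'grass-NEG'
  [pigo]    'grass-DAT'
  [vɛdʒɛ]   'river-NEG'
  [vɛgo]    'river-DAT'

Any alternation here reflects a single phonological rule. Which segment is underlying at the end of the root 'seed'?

In [ledʒɛ] and [lego] the final segment of 'seed' alternates: [dʒ] ~ [g].
If /g/ were underlying and a rule turned it into [dʒ] before the NEG suffix, 'grass' would also alternate; but it has [g] in both [pigɛ] and [pigo].
So /dʒ/ is underlying, and a rule of depalatalization — palato-alveolar /dʒ/ becomes [g] when no front vowel follows — gives [g].

/dʒ/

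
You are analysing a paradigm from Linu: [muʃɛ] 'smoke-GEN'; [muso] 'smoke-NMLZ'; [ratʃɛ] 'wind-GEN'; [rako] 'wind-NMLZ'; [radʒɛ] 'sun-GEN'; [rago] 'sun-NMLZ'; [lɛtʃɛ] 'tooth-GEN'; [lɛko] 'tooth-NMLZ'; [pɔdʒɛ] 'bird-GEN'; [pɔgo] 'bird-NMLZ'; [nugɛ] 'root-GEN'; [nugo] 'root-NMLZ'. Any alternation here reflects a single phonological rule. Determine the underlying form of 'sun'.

/radʒ/

In [radʒɛ] and [rago] the final segment of 'sun' alternates: [dʒ] ~ [g].
The stem 'root' ([nugɛ], [nugo]) shows [g] unchanged in both environments, so [g] cannot be basic with [dʒ] derived before the GEN suffix.
Therefore /dʒ/ is basic and [g] is derived by depalatalization (palato-alveolar /tʃ/, /dʒ/ and /ʃ/ become [k], [g] and [s] when no front vowel follows).
So 'sun' = /radʒ/.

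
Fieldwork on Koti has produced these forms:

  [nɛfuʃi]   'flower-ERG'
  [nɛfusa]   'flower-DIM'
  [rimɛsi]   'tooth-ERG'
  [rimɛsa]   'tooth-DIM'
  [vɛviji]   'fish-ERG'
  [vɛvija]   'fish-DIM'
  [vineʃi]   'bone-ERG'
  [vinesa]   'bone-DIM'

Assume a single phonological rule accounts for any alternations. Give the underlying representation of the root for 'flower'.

/nɛfuʃ/

The stem for 'flower' ends in [ʃ] in [nɛfuʃi] but [s] in [nɛfusa].
Compare 'tooth', with invariant [s] in [rimɛsi] and [rimɛsa]: an analysis with underlying /s/ and a rule producing [ʃ] before the ERG suffix would wrongly predict alternation here too.
The underlying segment must be /ʃ/; palato-alveolar /ʃ/ becomes [s] when no front vowel follows, yielding [s] there.
The underlying form of 'flower' is therefore /nɛfuʃ/.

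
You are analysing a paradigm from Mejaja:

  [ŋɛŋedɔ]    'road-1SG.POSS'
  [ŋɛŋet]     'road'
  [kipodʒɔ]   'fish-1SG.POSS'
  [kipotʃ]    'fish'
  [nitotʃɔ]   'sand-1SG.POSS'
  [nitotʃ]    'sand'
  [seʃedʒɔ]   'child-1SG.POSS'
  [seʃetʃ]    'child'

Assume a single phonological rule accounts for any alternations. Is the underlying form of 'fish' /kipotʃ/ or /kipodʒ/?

In [kipodʒɔ] and [kipotʃ] the final segment of 'fish' alternates: [dʒ] ~ [tʃ].
Compare 'sand', with invariant [tʃ] in [nitotʃɔ] and [nitotʃ]: an analysis with underlying /tʃ/ and a rule producing [dʒ] before the 1SG.POSS suffix would wrongly predict alternation here too.
So /dʒ/ is underlying, and a rule of word-final obstruent devoicing — voiced obstruents become voiceless word-finally — gives [tʃ].

/kipodʒ/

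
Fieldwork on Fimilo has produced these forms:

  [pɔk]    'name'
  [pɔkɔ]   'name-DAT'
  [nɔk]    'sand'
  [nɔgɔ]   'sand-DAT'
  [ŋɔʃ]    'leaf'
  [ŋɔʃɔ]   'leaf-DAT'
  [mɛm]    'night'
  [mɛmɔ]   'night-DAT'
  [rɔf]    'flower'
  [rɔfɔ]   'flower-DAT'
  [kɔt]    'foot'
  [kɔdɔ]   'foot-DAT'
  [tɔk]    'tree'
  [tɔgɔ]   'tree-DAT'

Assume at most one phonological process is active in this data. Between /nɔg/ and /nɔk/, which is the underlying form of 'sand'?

/nɔg/

'sand' shows [k] ~ [g] at the end of the stem ([nɔk] vs [nɔgɔ]).
If /k/ were underlying and a rule turned it into [g] before the DAT suffix, 'name' would also alternate; but it has [k] in both [pɔk] and [pɔkɔ].
So /g/ is underlying, and a rule of word-final obstruent devoicing — voiced obstruents become voiceless word-finally — gives [k].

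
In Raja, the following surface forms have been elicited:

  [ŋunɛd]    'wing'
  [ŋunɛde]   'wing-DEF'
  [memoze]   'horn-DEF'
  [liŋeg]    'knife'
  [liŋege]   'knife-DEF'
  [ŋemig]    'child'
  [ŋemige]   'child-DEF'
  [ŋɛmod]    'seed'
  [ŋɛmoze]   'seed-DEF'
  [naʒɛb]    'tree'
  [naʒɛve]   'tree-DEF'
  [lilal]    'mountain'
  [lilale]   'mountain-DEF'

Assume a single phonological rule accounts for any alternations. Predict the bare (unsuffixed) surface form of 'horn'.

The stem for 'seed' ends in [d] in [ŋɛmod] but [z] in [ŋɛmoze].
Compare 'wing', with invariant [d] in [ŋunɛd] and [ŋunɛde]: an analysis with underlying /d/ and a rule producing [z] before the DEF suffix would wrongly predict alternation here too.
So /z/ is underlying, and a rule of word-final hardening — voiced fricatives become stops word-finally — gives [d].
From [memoze] the stem 'horn' is /memoz/; word-finally this yields [memod].

[memod]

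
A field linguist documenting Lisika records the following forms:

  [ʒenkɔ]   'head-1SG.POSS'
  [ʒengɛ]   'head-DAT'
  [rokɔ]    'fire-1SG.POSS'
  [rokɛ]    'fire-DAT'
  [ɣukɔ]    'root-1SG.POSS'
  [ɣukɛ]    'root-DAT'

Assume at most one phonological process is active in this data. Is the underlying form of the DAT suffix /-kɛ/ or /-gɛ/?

The DAT morpheme has two allomorphs, [-gɛ] and [-kɛ].
By contrast the 1SG.POSS suffix keeps its initial [k] throughout — that segment must be underlying.
So the underlying form is /-gɛ/, and voiced stops become voiceless after a vowel.

/-gɛ/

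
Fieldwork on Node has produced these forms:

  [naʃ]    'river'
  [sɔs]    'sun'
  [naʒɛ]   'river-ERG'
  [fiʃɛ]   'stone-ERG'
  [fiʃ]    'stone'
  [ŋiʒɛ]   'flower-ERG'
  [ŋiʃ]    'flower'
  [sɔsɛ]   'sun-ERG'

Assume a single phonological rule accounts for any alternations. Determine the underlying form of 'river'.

/naʒ/

In [naʃ] and [naʒɛ] the final segment of 'river' alternates: [ʃ] ~ [ʒ].
Compare 'stone', with invariant [ʃ] in [fiʃ] and [fiʃɛ]: an analysis with underlying /ʃ/ and a rule producing [ʒ] before the ERG suffix would wrongly predict alternation here too.
The underlying segment must be /ʒ/; voiced obstruents become voiceless word-finally, yielding [ʃ] there.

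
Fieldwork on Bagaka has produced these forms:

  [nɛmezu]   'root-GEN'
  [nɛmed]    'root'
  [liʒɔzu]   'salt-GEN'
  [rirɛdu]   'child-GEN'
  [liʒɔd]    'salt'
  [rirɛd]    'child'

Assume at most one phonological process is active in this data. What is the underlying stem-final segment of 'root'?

/z/

The root 'root' surfaces as [nɛmezu] and [nɛmed], with a stem-final [z] ~ [d] alternation.
If /d/ were underlying and a rule turned it into [z] before the GEN suffix, 'child' would also alternate; but it has [d] in both [rirɛdu] and [rirɛd].
The underlying segment must be /z/; voiced fricatives become stops word-finally, yielding [d] there.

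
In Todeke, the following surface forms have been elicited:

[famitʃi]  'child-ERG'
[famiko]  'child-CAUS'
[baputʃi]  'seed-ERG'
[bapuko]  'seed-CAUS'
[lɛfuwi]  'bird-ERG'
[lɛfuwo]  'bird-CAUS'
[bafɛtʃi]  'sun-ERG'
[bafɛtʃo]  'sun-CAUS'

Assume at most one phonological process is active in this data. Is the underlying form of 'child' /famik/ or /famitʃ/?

The stem for 'child' ends in [tʃ] in [famitʃi] but [k] in [famiko].
But 'sun' keeps [tʃ] in both environments ([bafɛtʃi], [bafɛtʃo]), so there is no rule changing /tʃ/ to [k] before the CAUS suffix.
The alternation reflects palatalization before a front vowel: /k/ becomes palato-alveolar [tʃ] before a front vowel. /k/ is underlying.

/famik/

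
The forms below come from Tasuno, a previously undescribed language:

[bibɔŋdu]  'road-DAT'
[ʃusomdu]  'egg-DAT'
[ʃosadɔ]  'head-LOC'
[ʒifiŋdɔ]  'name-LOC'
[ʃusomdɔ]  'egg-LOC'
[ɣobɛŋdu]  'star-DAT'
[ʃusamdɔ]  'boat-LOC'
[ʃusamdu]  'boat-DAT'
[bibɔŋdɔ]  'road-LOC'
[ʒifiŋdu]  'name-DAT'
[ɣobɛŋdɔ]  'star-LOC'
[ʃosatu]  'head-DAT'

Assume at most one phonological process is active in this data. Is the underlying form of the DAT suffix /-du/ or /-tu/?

/-tu/

The DAT morpheme has two allomorphs, [-du] and [-tu].
The LOC suffix, which begins with [d], is invariant after every stem; so [d] is not altered by any rule here.
The DAT suffix is therefore /-tu/ underlyingly, with post-nasal voicing: voiceless stops become voiced after a nasal.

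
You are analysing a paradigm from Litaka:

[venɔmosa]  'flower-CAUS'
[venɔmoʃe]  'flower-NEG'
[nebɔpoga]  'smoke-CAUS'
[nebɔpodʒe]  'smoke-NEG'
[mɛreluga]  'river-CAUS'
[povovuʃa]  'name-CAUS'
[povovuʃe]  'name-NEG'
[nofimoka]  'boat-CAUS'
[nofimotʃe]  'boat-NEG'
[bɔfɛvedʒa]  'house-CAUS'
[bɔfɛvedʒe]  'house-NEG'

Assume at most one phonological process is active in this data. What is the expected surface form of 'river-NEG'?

The root 'smoke' surfaces as [nebɔpoga] and [nebɔpodʒe], with a stem-final [g] ~ [dʒ] alternation.
But 'house' keeps [dʒ] in both environments ([bɔfɛvedʒa], [bɔfɛvedʒe]), so there is no rule changing /dʒ/ to [g] before the CAUS suffix.
The underlying segment must be /g/; /k/, /g/ and /s/ become palato-alveolar [tʃ], [dʒ] and [ʃ] before a front vowel, yielding [dʒ] there.
The one attested form of 'river', [mɛreluga], shows underlying /mɛrelug/. Applying the same rule before a front vowel gives [mɛreludʒe].

[mɛreludʒe]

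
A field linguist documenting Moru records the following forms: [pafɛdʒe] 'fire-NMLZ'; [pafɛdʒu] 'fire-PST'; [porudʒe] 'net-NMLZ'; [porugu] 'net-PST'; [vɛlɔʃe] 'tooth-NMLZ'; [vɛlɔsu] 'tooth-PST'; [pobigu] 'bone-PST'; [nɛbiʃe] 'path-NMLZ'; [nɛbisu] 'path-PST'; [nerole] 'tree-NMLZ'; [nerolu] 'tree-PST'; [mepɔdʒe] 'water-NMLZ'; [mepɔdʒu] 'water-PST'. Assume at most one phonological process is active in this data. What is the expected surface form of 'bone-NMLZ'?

[pobidʒe]

'net' shows [dʒ] ~ [g] at the end of the stem ([porudʒe] vs [porugu]).
Compare 'water', with invariant [dʒ] in [mepɔdʒe] and [mepɔdʒu]: an analysis with underlying /dʒ/ and a rule producing [g] before the PST suffix would wrongly predict alternation here too.
Therefore /g/ is basic and [dʒ] is derived by palatalization before a front vowel (/g/ and /s/ become palato-alveolar [dʒ] and [ʃ] before a front vowel).
From [pobigu] the stem 'bone' is /pobig/; before a front vowel this yields [pobidʒe].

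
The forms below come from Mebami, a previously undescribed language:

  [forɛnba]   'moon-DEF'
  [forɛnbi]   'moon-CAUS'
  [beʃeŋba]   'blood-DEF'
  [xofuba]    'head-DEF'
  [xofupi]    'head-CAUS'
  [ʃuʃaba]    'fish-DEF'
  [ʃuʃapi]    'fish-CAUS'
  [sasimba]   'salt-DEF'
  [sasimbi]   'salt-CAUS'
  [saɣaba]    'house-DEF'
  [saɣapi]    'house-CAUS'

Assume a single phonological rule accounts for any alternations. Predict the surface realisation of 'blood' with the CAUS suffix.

The CAUS suffix surfaces as [-bi] and [-pi], depending on the final segment of the stem.
By contrast the DEF suffix keeps its initial [b] throughout — that segment must be underlying.
The CAUS suffix is therefore /-pi/ underlyingly, with post-nasal voicing: voiceless stops become voiced after a nasal.
After 'blood', which ends in a nasal, the suffix surfaces as [-bi], giving [beʃeŋbi].

[beʃeŋbi]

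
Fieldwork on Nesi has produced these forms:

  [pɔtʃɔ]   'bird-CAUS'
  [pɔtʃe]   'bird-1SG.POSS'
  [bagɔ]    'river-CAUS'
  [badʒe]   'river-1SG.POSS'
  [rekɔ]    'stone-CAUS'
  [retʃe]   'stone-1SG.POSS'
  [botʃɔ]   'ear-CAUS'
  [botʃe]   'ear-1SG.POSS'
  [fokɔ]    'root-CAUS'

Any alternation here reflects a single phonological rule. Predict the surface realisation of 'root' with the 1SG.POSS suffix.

[fotʃe]

The stem for 'stone' ends in [k] in [rekɔ] but [tʃ] in [retʃe].
Compare 'bird', with invariant [tʃ] in [pɔtʃɔ] and [pɔtʃe]: an analysis with underlying /tʃ/ and a rule producing [k] before the CAUS suffix would wrongly predict alternation here too.
Therefore /k/ is basic and [tʃ] is derived by palatalization before a front vowel (/k/ and /g/ become palato-alveolar [tʃ] and [dʒ] before a front vowel).
From [fokɔ] the stem 'root' is /fok/; before a front vowel this yields [fotʃe].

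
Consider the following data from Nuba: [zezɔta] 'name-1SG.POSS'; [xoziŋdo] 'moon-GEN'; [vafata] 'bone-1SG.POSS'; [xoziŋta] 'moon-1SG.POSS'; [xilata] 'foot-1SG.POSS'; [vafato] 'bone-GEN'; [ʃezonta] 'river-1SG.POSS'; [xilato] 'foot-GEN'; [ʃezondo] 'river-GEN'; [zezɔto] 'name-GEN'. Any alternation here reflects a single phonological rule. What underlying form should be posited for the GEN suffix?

The GEN morpheme has two allomorphs, [-do] and [-to].
By contrast the 1SG.POSS suffix keeps its initial [t] throughout — that segment must be underlying.
So the underlying form is /-do/, and voiced stops become voiceless after a vowel.

/-do/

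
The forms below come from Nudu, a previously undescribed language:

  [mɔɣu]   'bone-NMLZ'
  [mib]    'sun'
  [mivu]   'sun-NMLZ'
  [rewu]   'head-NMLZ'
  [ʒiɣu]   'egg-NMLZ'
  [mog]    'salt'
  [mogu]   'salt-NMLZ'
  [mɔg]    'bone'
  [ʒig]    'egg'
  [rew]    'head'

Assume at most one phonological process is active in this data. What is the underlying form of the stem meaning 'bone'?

The root 'bone' surfaces as [mɔɣu] and [mɔg], with a stem-final [ɣ] ~ [g] alternation.
Compare 'salt', with invariant [g] in [mogu] and [mog]: an analysis with underlying /g/ and a rule producing [ɣ] before the NMLZ suffix would wrongly predict alternation here too.
The underlying segment must be /ɣ/; voiced fricatives become stops word-finally, yielding [g] there.
Hence 'bone' is /mɔɣ/ underlyingly.

/mɔɣ/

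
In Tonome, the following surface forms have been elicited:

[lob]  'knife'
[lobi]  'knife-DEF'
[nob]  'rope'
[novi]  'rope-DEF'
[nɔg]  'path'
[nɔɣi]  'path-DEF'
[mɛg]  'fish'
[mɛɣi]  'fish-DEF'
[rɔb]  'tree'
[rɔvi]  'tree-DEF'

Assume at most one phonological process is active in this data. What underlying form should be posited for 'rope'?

The root 'rope' surfaces as [nob] and [novi], with a stem-final [b] ~ [v] alternation.
But 'knife' keeps [b] in both environments ([lob], [lobi]), so there is no rule changing /b/ to [v] before the DEF suffix.
The alternation reflects word-final hardening: voiced fricatives become stops word-finally. /v/ is underlying.
Hence 'rope' is /nov/ underlyingly.

/nov/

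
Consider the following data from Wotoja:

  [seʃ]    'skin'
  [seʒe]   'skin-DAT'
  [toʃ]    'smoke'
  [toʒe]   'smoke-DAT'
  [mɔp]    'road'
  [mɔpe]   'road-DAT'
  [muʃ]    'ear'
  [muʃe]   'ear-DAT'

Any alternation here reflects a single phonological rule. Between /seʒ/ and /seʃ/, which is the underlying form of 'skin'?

In [seʃ] and [seʒe] the final segment of 'skin' alternates: [ʃ] ~ [ʒ].
The stem 'ear' ([muʃ], [muʃe]) shows [ʃ] unchanged in both environments, so [ʃ] cannot be basic with [ʒ] derived before the DAT suffix.
The underlying segment must be /ʒ/; voiced obstruents become voiceless word-finally, yielding [ʃ] there.

/seʒ/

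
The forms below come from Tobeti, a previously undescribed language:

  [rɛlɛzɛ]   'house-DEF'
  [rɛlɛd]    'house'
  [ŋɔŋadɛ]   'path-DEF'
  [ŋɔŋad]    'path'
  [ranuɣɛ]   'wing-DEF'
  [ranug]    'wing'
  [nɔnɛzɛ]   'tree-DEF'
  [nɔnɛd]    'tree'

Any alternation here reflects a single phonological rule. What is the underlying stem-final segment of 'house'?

The root 'house' surfaces as [rɛlɛzɛ] and [rɛlɛd], with a stem-final [z] ~ [d] alternation.
But 'path' keeps [d] in both environments ([ŋɔŋadɛ], [ŋɔŋad]), so there is no rule changing /d/ to [z] before the DEF suffix.
Therefore /z/ is basic and [d] is derived by word-final hardening (voiced fricatives become stops word-finally).

/z/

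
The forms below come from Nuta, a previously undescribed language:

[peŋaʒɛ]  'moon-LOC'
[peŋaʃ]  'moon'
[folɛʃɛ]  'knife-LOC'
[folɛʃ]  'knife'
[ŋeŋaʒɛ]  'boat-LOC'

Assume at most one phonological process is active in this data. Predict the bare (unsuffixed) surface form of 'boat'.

The stem for 'moon' ends in [ʒ] in [peŋaʒɛ] but [ʃ] in [peŋaʃ].
Compare 'knife', with invariant [ʃ] in [folɛʃɛ] and [folɛʃ]: an analysis with underlying /ʃ/ and a rule producing [ʒ] before the LOC suffix would wrongly predict alternation here too.
The alternation reflects word-final obstruent devoicing: voiced obstruents become voiceless word-finally. /ʒ/ is underlying.
From [ŋeŋaʒɛ] the stem 'boat' is /ŋeŋaʒ/; word-finally this yields [ŋeŋaʃ].

[ŋeŋaʃ]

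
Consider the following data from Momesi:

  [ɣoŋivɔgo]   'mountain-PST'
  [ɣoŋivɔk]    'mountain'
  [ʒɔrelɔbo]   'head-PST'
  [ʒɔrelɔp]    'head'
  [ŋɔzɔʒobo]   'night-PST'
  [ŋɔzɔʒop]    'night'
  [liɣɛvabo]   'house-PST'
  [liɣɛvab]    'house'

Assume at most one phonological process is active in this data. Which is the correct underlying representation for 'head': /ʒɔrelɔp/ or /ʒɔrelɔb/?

The stem for 'head' ends in [b] in [ʒɔrelɔbo] but [p] in [ʒɔrelɔp].
Compare 'house', with invariant [b] in [liɣɛvabo] and [liɣɛvab]: an analysis with underlying /b/ and a rule producing [p] in isolation would wrongly predict alternation here too.
So /p/ is underlying, and a rule of intervocalic voicing — voiceless stops become voiced between vowels — gives [b].

/ʒɔrelɔp/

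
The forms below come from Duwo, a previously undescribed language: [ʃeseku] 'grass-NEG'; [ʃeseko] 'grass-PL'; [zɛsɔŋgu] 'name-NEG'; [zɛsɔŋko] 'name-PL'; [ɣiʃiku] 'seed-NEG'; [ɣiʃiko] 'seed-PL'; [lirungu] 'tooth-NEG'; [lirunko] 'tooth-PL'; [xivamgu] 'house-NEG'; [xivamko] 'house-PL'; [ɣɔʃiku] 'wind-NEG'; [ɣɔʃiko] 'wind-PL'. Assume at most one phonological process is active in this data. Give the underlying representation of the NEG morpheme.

/-gu/

The NEG morpheme has two allomorphs, [-gu] and [-ku].
By contrast the PL suffix keeps its initial [k] throughout — that segment must be underlying.
The NEG suffix is therefore /-gu/ underlyingly, with post-vocalic devoicing: voiced stops become voiceless after a vowel.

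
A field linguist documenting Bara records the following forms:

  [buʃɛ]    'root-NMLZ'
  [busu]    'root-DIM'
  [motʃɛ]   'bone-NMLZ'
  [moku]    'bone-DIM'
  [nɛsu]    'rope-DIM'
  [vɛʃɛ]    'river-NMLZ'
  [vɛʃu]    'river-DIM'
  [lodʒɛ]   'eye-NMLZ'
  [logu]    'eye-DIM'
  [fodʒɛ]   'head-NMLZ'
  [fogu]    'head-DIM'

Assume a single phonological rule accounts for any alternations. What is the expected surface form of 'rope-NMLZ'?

'root' shows [ʃ] ~ [s] at the end of the stem ([buʃɛ] vs [busu]).
But 'river' keeps [ʃ] in both environments ([vɛʃɛ], [vɛʃu]), so there is no rule changing /ʃ/ to [s] before the DIM suffix.
The underlying segment must be /s/; /k/, /g/ and /s/ become palato-alveolar [tʃ], [dʒ] and [ʃ] before a front vowel, yielding [ʃ] there.
The one attested form of 'rope', [nɛsu], shows underlying /nɛs/. Applying the same rule before a front vowel gives [nɛʃɛ].

[nɛʃɛ]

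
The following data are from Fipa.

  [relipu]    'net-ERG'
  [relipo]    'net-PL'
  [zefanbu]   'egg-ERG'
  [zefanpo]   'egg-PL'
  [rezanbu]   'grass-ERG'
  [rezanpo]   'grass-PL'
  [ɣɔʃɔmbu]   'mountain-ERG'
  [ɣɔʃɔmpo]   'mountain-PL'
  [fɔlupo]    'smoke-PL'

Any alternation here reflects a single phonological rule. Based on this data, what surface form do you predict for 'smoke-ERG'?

The ERG suffix surfaces as [-bu] and [-pu], depending on the final segment of the stem.
The PL suffix, which begins with [p], is invariant after every stem; so [p] is not altered by any rule here.
So the underlying form is /-bu/, and voiced stops become voiceless after a vowel.
After 'smoke', which ends in a vowel, the suffix surfaces as [-pu], giving [fɔlupu].

[fɔlupu]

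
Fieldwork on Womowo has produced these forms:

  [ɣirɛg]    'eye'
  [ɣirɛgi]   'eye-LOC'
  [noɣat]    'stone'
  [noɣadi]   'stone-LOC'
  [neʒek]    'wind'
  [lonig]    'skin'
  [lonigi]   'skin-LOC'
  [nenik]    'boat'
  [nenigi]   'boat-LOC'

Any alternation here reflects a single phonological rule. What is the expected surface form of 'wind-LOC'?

'boat' shows [k] ~ [g] at the end of the stem ([nenik] vs [nenigi]).
The stem 'eye' ([ɣirɛg], [ɣirɛgi]) shows [g] unchanged in both environments, so [g] cannot be basic with [k] derived in isolation.
So /k/ is underlying, and a rule of intervocalic voicing — voiceless stops become voiced between vowels — gives [g].
From [neʒek] the stem 'wind' is /neʒek/; between vowels this yields [neʒegi].

[neʒegi]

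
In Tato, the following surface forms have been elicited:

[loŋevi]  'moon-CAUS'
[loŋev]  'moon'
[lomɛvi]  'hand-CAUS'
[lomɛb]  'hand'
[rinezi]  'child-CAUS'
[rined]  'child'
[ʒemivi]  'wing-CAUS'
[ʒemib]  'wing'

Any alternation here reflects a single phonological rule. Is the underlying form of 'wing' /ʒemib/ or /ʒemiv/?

In [ʒemivi] and [ʒemib] the final segment of 'wing' alternates: [v] ~ [b].
But 'moon' keeps [v] in both environments ([loŋevi], [loŋev]), so there is no rule changing /v/ to [b] in isolation.
So /b/ is underlying, and a rule of intervocalic spirantization — voiced stops become fricatives between vowels — gives [v].

/ʒemib/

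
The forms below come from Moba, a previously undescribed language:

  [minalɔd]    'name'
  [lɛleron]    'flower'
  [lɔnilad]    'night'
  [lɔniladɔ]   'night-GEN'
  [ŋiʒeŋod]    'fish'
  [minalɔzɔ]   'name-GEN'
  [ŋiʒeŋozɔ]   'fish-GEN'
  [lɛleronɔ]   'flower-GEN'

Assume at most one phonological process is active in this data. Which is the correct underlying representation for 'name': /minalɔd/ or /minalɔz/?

/minalɔz/

The stem for 'name' ends in [d] in [minalɔd] but [z] in [minalɔzɔ].
If /d/ were underlying and a rule turned it into [z] before the GEN suffix, 'night' would also alternate; but it has [d] in both [lɔnilad] and [lɔniladɔ].
Therefore /z/ is basic and [d] is derived by word-final hardening (voiced fricatives become stops word-finally).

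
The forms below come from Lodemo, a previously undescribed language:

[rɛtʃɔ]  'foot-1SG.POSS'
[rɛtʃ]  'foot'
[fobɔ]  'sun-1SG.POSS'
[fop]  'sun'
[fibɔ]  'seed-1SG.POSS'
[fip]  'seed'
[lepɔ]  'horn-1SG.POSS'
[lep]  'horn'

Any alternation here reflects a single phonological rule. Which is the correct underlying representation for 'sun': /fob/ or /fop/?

/fob/

The stem for 'sun' ends in [b] in [fobɔ] but [p] in [fop].
The stem 'horn' ([lepɔ], [lep]) shows [p] unchanged in both environments, so [p] cannot be basic with [b] derived before the 1SG.POSS suffix.
The underlying segment must be /b/; voiced obstruents become voiceless word-finally, yielding [p] there.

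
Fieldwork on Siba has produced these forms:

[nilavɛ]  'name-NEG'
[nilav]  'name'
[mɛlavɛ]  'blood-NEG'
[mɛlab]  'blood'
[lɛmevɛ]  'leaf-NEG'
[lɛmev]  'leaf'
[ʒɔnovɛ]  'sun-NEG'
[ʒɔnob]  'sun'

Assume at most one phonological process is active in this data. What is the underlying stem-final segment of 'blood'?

/b/

The stem for 'blood' ends in [v] in [mɛlavɛ] but [b] in [mɛlab].
Compare 'name', with invariant [v] in [nilavɛ] and [nilav]: an analysis with underlying /v/ and a rule producing [b] in isolation would wrongly predict alternation here too.
The underlying segment must be /b/; voiced stops become fricatives between vowels, yielding [v] there.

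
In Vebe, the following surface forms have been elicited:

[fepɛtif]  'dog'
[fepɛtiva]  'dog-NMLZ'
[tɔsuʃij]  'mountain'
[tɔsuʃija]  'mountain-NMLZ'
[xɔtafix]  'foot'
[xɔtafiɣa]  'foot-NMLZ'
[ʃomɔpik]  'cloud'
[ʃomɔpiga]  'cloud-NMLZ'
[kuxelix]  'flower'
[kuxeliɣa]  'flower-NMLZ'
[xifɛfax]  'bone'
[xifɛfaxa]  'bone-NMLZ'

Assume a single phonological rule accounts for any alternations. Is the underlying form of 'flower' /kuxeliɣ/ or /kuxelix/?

/kuxeliɣ/

'flower' shows [x] ~ [ɣ] at the end of the stem ([kuxelix] vs [kuxeliɣa]).
If /x/ were underlying and a rule turned it into [ɣ] before the NMLZ suffix, 'bone' would also alternate; but it has [x] in both [xifɛfax] and [xifɛfaxa].
Therefore /ɣ/ is basic and [x] is derived by word-final obstruent devoicing (voiced obstruents become voiceless word-finally).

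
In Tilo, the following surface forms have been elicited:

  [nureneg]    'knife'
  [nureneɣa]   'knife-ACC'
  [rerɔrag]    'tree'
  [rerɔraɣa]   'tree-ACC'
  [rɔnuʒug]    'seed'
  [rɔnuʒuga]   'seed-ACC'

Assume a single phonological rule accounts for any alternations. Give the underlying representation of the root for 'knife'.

In [nureneg] and [nureneɣa] the final segment of 'knife' alternates: [g] ~ [ɣ].
If /g/ were underlying and a rule turned it into [ɣ] before the ACC suffix, 'seed' would also alternate; but it has [g] in both [rɔnuʒug] and [rɔnuʒuga].
The alternation reflects word-final hardening: voiced fricatives become stops word-finally. /ɣ/ is underlying.

/nureneɣ/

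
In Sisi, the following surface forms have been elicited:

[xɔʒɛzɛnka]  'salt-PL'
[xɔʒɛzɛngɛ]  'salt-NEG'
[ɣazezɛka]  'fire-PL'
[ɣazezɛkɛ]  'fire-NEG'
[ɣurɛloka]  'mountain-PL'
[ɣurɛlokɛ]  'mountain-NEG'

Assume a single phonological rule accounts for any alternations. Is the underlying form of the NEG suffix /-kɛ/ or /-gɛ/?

The NEG suffix surfaces as [-gɛ] and [-kɛ], depending on the final segment of the stem.
By contrast the PL suffix keeps its initial [k] throughout — that segment must be underlying.
So the underlying form is /-gɛ/, and voiced stops become voiceless after a vowel.

/-gɛ/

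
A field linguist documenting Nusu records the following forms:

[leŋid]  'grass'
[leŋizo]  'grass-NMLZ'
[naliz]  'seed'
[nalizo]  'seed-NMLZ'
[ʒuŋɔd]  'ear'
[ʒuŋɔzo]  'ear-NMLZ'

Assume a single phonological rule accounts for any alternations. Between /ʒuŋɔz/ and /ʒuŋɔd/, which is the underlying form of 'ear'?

'ear' shows [d] ~ [z] at the end of the stem ([ʒuŋɔd] vs [ʒuŋɔzo]).
The stem 'seed' ([naliz], [nalizo]) shows [z] unchanged in both environments, so [z] cannot be basic with [d] derived in isolation.
Therefore /d/ is basic and [z] is derived by intervocalic spirantization (voiced stops become fricatives between vowels).

/ʒuŋɔd/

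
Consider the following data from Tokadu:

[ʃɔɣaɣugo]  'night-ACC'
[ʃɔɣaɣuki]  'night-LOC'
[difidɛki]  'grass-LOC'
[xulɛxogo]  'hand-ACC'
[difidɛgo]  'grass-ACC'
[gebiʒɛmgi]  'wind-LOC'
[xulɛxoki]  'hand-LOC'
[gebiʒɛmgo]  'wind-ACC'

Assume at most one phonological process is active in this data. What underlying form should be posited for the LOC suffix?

/-ki/

The LOC suffix surfaces as [-gi] and [-ki], depending on the final segment of the stem.
The ACC suffix, which begins with [g], is invariant after every stem; so [g] is not altered by any rule here.
The LOC suffix is therefore /-ki/ underlyingly, with post-nasal voicing: voiceless stops become voiced after a nasal.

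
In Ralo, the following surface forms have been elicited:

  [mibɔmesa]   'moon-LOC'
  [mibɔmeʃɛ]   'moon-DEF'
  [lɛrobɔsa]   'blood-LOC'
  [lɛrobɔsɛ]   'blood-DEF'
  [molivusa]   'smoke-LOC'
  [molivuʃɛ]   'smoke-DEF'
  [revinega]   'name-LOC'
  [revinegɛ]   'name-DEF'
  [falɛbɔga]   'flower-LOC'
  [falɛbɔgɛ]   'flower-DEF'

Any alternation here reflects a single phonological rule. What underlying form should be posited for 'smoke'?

/molivuʃ/

The stem for 'smoke' ends in [s] in [molivusa] but [ʃ] in [molivuʃɛ].
Compare 'blood', with invariant [s] in [lɛrobɔsa] and [lɛrobɔsɛ]: an analysis with underlying /s/ and a rule producing [ʃ] before the DEF suffix would wrongly predict alternation here too.
So /ʃ/ is underlying, and a rule of depalatalization — palato-alveolar /ʃ/ becomes [s] when no front vowel follows — gives [s].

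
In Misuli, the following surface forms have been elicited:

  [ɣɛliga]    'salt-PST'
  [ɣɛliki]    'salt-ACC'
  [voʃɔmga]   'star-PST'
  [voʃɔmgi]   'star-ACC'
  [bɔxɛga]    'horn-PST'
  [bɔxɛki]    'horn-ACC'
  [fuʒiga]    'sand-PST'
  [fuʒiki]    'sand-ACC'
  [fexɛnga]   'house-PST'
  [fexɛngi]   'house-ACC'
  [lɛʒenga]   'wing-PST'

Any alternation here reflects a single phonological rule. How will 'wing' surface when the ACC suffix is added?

The ACC suffix surfaces as [-gi] and [-ki], depending on the final segment of the stem.
By contrast the PST suffix keeps its initial [g] throughout — that segment must be underlying.
The ACC suffix is therefore /-ki/ underlyingly, with post-nasal voicing: voiceless stops become voiced after a nasal.
After 'wing', which ends in a nasal, the suffix surfaces as [-gi], giving [lɛʒengi].

[lɛʒengi]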